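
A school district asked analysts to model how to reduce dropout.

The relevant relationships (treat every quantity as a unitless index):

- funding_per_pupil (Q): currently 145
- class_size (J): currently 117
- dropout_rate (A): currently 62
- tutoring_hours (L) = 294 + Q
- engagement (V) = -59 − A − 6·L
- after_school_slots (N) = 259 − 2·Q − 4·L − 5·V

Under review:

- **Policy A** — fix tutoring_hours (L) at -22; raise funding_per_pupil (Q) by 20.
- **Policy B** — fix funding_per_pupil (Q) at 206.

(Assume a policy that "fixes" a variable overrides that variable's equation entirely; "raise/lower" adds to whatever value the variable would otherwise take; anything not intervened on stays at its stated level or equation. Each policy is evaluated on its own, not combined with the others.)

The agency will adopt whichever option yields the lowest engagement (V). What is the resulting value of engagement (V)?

-3121

Policy A (L := -22, Q + 20):
  Q = 145 + 20 = 165
  A = 62
  L = -22
  V = -59 − 62 − 6·(-22) = 11
Policy B (Q := 206):
  Q = 206
  A = 62
  L = 294 + 206 = 500
  V = -59 − 62 − 6·500 = -3121
Comparing — Policy A: V=11, Policy B: V=-3121. Lowest is -3121 (Policy B).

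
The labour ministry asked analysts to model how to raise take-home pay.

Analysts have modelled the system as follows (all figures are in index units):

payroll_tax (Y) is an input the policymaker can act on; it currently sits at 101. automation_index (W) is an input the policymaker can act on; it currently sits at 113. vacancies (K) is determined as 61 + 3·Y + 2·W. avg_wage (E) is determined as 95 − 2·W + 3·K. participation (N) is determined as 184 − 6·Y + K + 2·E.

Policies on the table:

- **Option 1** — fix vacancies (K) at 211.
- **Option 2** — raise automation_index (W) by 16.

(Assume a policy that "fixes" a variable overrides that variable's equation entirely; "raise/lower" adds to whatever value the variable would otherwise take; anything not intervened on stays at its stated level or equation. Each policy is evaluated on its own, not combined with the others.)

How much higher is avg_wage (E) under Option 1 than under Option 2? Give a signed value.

-1201

Option 1 (K := 211):
  Y = 101
  W = 113
  K = 211
  E = 95 − 2·113 + 3·211 = 502
Option 2 (W + 16):
  Y = 101
  W = 113 + 16 = 129
  K = 61 + 3·101 + 2·129 = 622
  E = 95 − 2·129 + 3·622 = 1703
E: 502 − 1703 = -1201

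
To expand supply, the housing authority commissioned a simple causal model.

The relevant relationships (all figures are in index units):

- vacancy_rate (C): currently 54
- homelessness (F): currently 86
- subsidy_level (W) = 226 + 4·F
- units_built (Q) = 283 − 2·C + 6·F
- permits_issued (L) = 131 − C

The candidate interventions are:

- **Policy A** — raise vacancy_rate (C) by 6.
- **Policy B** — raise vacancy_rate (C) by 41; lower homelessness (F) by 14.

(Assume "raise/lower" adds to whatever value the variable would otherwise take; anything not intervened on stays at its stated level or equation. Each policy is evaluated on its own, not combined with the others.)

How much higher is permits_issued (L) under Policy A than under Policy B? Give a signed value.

35

Policy A (C + 6):
  C = 54 + 6 = 60
  L = 131 − 60 = 71
Policy B (C + 41, F − 14):
  C = 54 + 41 = 95
  L = 131 − 95 = 36
L: 71 − 36 = 35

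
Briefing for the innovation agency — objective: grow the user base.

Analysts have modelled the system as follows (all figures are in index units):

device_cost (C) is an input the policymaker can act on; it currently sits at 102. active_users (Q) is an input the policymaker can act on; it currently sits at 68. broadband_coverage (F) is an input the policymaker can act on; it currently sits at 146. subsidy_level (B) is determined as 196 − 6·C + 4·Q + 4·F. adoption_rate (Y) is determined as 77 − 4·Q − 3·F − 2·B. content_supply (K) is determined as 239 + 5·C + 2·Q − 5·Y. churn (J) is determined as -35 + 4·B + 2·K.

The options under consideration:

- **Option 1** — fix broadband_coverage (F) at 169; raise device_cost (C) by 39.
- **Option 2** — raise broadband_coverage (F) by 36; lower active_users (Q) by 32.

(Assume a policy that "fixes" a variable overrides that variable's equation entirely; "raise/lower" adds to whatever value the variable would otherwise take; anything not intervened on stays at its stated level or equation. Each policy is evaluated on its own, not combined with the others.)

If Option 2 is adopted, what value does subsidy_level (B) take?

Option 2 (F + 36, Q − 32):
  C = 102
  Q = 68 − 32 = 36
  F = 146 + 36 = 182
  B = 196 − 6·102 + 4·36 + 4·182 = 456

456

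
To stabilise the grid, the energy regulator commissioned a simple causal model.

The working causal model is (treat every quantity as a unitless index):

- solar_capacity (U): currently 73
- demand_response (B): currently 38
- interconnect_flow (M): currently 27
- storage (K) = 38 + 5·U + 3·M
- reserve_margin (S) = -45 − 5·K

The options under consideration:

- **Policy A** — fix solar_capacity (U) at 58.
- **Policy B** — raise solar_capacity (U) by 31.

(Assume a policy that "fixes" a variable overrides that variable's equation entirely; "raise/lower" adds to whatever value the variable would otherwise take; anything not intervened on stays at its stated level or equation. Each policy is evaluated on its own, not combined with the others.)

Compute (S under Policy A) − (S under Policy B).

Policy A (U := 58):
  U = 58
  M = 27
  K = 38 + 5·58 + 3·27 = 409
  S = -45 − 5·409 = -2090
Policy B (U + 31):
  U = 73 + 31 = 104
  M = 27
  K = 38 + 5·104 + 3·27 = 639
  S = -45 − 5·639 = -3240
S: -2090 − (-3240) = 1150

1150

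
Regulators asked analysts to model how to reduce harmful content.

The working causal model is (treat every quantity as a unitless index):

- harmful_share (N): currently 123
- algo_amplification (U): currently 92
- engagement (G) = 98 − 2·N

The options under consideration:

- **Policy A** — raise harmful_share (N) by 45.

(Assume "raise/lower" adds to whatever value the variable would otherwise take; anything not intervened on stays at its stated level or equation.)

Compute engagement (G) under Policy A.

-238

Policy A (N + 45):
  N = 123 + 45 = 168
  G = 98 − 2·168 = -238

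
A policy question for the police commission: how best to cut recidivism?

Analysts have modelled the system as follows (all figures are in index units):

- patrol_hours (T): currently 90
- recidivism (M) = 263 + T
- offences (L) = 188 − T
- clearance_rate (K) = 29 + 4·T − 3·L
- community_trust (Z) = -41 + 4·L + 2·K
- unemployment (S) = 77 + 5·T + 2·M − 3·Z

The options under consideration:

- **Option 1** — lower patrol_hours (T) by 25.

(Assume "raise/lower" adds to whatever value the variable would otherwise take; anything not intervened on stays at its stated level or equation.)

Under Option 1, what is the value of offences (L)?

Option 1 (T − 25):
  T = 90 − 25 = 65
  L = 188 − 65 = 123

123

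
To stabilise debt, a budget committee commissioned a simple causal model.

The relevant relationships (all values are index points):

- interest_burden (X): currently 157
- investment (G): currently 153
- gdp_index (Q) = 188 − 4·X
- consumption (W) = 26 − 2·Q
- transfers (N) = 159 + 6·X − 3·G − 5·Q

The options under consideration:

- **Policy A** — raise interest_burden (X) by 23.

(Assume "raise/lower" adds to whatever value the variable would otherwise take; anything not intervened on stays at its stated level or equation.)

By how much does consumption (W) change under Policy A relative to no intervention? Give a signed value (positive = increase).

Baseline:
  X = 157
  Q = 188 − 4·157 = -440
  W = 26 − 2·(-440) = 906
Policy A (X + 23):
  X = 157 + 23 = 180
  Q = 188 − 4·180 = -532
  W = 26 − 2·(-532) = 1090
Change in W: 1090 − 906 = 184

184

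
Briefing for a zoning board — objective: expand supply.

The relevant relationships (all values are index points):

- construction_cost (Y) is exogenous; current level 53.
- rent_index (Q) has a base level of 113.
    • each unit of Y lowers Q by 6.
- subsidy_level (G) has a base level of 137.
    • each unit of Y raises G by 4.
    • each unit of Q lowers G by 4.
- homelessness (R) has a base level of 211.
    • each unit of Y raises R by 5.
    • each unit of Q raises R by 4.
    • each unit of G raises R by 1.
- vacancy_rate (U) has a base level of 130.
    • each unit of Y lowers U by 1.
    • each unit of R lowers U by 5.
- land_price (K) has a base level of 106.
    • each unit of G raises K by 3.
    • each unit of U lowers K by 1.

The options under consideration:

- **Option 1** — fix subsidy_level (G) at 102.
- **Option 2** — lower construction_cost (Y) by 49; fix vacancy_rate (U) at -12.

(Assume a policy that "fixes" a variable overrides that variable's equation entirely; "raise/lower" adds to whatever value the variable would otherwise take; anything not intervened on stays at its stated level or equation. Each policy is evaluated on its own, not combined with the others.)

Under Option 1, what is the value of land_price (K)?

-875

Option 1 (G := 102):
  Y = 53
  Q = 113 − 6·53 = -205
  G = 102
  R = 211 + 5·53 + 4·(-205) + 102 = -242
  U = 130 − 53 − 5·(-242) = 1287
  K = 106 + 3·102 − 1287 = -875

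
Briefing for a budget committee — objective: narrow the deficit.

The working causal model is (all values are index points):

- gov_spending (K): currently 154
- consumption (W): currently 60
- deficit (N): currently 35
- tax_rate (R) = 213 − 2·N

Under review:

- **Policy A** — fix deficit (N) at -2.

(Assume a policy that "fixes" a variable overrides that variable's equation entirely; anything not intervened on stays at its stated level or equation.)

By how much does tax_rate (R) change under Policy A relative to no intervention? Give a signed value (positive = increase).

Baseline:
  N = 35
  R = 213 − 2·35 = 143
Policy A (N := -2):
  N = -2
  R = 213 − 2·(-2) = 217
Change in R: 217 − 143 = 74

74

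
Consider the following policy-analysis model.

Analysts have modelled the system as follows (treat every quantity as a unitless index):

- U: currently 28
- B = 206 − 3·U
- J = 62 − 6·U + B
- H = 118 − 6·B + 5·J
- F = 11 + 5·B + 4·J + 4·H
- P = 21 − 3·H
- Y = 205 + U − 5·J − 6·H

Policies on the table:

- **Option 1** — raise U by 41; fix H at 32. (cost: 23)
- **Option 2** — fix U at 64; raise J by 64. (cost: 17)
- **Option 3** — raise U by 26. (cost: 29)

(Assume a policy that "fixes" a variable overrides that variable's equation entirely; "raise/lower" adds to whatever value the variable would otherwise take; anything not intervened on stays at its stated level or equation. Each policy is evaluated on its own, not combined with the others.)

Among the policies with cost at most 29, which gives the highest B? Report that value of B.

44

Option 1 (U + 41, H := 32):
  U = 28 + 41 = 69
  B = 206 − 3·69 = -1
Option 2 (U := 64, J + 64):
  U = 64
  B = 206 − 3·64 = 14
Option 3 (U + 26):
  U = 28 + 26 = 54
  B = 206 − 3·54 = 44
Comparing — Option 1: B=-1, Option 2: B=14, Option 3: B=44. Highest is 44 (Option 3).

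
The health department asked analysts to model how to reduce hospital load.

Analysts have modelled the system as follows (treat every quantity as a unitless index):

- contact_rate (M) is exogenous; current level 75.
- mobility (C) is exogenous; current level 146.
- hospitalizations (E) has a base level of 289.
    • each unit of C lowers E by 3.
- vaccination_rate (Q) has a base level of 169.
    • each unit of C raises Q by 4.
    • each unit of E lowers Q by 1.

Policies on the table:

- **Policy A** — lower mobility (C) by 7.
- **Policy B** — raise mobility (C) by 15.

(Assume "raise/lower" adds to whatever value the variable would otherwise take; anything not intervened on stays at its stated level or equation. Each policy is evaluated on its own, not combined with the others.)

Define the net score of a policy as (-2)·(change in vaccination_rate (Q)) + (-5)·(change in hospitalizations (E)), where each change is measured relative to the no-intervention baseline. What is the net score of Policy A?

Baseline:
  C = 146
  E = 289 − 3·146 = -149
  Q = 169 + 4·146 − (-149) = 902
Policy A (C − 7):
  C = 146 − 7 = 139
  E = 289 − 3·139 = -128
  Q = 169 + 4·139 − (-128) = 853
ΔQ = 853 − 902 = -49; ΔE = -128 − (-149) = 21
Score = (-2)·(-49) + (-5)·21 = -7

-7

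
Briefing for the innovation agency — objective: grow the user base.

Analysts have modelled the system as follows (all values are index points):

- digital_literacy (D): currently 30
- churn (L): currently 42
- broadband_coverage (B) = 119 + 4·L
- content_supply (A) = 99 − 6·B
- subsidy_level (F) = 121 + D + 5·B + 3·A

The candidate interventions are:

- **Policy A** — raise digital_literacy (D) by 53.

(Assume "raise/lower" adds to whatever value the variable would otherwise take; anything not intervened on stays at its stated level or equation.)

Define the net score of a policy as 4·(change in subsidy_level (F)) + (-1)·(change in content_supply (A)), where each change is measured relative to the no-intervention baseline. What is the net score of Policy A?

Baseline:
  D = 30
  L = 42
  B = 119 + 4·42 = 287
  A = 99 − 6·287 = -1623
  F = 121 + 30 + 5·287 + 3·(-1623) = -3283
Policy A (D + 53):
  D = 30 + 53 = 83
  L = 42
  B = 119 + 4·42 = 287
  A = 99 − 6·287 = -1623
  F = 121 + 83 + 5·287 + 3·(-1623) = -3230
ΔF = -3230 − (-3283) = 53; ΔA = -1623 − (-1623) = 0
Score = 4·53 + (-1)·0 = 212

212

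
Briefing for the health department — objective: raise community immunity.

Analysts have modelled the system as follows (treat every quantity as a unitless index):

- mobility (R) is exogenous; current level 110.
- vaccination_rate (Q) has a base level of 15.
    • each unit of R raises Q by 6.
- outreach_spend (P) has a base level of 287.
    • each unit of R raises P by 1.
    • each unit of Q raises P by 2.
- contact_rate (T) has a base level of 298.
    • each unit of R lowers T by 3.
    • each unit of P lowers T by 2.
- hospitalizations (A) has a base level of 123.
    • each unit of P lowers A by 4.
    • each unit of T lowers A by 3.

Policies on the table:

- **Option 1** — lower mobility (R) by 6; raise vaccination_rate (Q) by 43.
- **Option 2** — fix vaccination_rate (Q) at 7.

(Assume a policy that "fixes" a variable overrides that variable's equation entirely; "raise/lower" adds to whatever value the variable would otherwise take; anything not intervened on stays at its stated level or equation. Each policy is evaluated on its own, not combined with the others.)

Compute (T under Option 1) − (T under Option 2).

Option 1 (R − 6, Q + 43):
  R = 110 − 6 = 104
  Q = 15 + 6·104 (+43 from intervention) = 682
  P = 287 + 104 + 2·682 = 1755
  T = 298 − 3·104 − 2·1755 = -3524
Option 2 (Q := 7):
  R = 110
  Q = 7
  P = 287 + 110 + 2·7 = 411
  T = 298 − 3·110 − 2·411 = -854
T: -3524 − (-854) = -2670

-2670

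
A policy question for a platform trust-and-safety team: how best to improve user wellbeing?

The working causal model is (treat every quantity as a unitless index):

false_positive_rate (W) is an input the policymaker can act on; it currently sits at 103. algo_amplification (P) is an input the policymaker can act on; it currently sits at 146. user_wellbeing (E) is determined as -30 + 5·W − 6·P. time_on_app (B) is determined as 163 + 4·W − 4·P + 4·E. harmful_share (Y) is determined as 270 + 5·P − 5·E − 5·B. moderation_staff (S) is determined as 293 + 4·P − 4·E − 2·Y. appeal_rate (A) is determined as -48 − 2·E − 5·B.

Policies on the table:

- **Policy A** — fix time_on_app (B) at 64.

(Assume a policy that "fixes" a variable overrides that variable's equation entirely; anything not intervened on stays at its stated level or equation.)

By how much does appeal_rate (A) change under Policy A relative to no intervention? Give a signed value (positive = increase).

-8185

Baseline:
  W = 103
  P = 146
  E = -30 + 5·103 − 6·146 = -391
  B = 163 + 4·103 − 4·146 + 4·(-391) = -1573
  A = -48 − 2·(-391) − 5·(-1573) = 8599
Policy A (B := 64):
  W = 103
  P = 146
  E = -30 + 5·103 − 6·146 = -391
  B = 64
  A = -48 − 2·(-391) − 5·64 = 414
Change in A: 414 − 8599 = -8185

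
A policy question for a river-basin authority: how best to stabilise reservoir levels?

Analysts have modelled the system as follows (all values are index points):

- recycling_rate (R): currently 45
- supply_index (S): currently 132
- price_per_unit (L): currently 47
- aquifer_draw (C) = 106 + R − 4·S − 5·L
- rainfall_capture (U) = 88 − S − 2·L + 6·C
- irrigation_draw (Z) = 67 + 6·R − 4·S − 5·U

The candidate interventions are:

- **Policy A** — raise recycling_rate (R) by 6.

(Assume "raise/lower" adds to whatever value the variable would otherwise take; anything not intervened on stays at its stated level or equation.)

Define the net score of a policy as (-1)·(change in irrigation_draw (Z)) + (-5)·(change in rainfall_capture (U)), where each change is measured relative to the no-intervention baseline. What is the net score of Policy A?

-36

Baseline:
  R = 45
  S = 132
  L = 47
  C = 106 + 45 − 4·132 − 5·47 = -612
  U = 88 − 132 − 2·47 + 6·(-612) = -3810
  Z = 67 + 6·45 − 4·132 − 5·(-3810) = 18859
Policy A (R + 6):
  R = 45 + 6 = 51
  S = 132
  L = 47
  C = 106 + 51 − 4·132 − 5·47 = -606
  U = 88 − 132 − 2·47 + 6·(-606) = -3774
  Z = 67 + 6·51 − 4·132 − 5·(-3774) = 18715
ΔZ = 18715 − 18859 = -144; ΔU = -3774 − (-3810) = 36
Score = (-1)·(-144) + (-5)·36 = -36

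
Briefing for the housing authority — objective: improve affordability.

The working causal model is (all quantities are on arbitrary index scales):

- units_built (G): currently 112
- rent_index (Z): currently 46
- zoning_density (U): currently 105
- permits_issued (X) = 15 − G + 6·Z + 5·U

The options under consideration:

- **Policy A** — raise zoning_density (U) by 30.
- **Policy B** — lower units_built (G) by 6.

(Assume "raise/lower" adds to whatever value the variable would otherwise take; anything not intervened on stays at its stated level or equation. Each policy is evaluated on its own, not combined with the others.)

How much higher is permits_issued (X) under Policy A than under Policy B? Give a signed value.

Policy A (U + 30):
  G = 112
  Z = 46
  U = 105 + 30 = 135
  X = 15 − 112 + 6·46 + 5·135 = 854
Policy B (G − 6):
  G = 112 − 6 = 106
  Z = 46
  U = 105
  X = 15 − 106 + 6·46 + 5·105 = 710
X: 854 − 710 = 144

144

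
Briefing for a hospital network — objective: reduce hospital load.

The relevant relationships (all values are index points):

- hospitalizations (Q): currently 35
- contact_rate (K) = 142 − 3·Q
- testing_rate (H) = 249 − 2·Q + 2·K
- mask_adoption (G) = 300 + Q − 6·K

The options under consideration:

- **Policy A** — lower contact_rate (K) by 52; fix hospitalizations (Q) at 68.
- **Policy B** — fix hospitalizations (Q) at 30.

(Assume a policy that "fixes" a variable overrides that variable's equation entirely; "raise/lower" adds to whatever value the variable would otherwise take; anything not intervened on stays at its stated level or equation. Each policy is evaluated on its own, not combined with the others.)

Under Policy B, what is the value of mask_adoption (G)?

Policy B (Q := 30):
  Q = 30
  K = 142 − 3·30 = 52
  G = 300 + 30 − 6·52 = 18

18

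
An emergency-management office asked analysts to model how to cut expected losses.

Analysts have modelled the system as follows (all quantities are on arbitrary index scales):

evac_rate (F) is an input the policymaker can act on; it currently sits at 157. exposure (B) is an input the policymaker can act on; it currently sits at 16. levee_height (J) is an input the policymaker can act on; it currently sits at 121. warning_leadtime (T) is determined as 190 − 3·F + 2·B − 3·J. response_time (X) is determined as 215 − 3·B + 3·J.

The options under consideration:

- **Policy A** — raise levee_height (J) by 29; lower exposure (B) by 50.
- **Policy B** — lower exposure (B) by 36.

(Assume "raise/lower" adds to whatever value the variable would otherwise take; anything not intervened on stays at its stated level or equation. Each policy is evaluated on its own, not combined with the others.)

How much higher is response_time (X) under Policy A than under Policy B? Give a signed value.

129

Policy A (J + 29, B − 50):
  B = 16 − 50 = -34
  J = 121 + 29 = 150
  X = 215 − 3·(-34) + 3·150 = 767
Policy B (B − 36):
  B = 16 − 36 = -20
  J = 121
  X = 215 − 3·(-20) + 3·121 = 638
X: 767 − 638 = 129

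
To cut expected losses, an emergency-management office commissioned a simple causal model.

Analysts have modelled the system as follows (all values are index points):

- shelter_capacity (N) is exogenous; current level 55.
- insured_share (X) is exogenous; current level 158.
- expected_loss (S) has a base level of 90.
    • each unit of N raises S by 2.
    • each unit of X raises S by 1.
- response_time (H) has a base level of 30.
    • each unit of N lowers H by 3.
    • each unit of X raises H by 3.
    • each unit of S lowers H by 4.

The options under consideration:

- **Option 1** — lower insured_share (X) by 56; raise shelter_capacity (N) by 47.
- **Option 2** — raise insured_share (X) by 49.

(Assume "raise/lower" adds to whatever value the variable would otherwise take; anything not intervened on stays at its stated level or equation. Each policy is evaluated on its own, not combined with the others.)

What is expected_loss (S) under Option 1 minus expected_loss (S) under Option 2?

Option 1 (X − 56, N + 47):
  N = 55 + 47 = 102
  X = 158 − 56 = 102
  S = 90 + 2·102 + 102 = 396
Option 2 (X + 49):
  N = 55
  X = 158 + 49 = 207
  S = 90 + 2·55 + 207 = 407
S: 396 − 407 = -11

-11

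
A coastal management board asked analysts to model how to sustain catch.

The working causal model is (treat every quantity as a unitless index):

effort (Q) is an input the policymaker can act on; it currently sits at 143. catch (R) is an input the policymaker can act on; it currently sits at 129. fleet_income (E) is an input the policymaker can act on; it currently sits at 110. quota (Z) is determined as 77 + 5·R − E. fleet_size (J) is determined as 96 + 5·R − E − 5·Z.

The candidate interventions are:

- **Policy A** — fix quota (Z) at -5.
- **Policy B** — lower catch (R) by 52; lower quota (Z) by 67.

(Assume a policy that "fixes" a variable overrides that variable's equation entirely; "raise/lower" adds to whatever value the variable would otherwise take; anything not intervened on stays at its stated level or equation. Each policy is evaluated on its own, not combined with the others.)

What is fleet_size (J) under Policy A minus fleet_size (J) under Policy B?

Policy A (Z := -5):
  R = 129
  E = 110
  Z = -5
  J = 96 + 5·129 − 110 − 5·(-5) = 656
Policy B (R − 52, Z − 67):
  R = 129 − 52 = 77
  E = 110
  Z = 77 + 5·77 − 110 (−67 from intervention) = 285
  J = 96 + 5·77 − 110 − 5·285 = -1054
J: 656 − (-1054) = 1710

1710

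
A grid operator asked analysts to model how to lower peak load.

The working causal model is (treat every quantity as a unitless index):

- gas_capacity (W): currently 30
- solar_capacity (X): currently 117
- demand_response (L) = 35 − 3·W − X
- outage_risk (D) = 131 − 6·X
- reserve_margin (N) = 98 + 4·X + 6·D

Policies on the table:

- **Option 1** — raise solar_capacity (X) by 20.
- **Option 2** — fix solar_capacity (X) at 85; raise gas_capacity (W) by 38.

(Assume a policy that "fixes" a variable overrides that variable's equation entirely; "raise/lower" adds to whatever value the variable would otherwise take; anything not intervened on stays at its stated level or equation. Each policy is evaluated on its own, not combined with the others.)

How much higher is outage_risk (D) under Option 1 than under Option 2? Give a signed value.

Option 1 (X + 20):
  X = 117 + 20 = 137
  D = 131 − 6·137 = -691
Option 2 (X := 85, W + 38):
  X = 85
  D = 131 − 6·85 = -379
D: -691 − (-379) = -312

-312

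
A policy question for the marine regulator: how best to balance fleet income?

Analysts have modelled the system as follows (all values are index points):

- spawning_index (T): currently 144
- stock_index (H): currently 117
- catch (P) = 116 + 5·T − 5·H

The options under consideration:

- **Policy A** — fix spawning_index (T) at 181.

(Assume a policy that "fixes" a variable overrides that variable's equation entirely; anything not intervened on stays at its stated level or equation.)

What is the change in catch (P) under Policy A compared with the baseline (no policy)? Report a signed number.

185

Baseline:
  T = 144
  H = 117
  P = 116 + 5·144 − 5·117 = 251
Policy A (T := 181):
  T = 181
  H = 117
  P = 116 + 5·181 − 5·117 = 436
Change in P: 436 − 251 = 185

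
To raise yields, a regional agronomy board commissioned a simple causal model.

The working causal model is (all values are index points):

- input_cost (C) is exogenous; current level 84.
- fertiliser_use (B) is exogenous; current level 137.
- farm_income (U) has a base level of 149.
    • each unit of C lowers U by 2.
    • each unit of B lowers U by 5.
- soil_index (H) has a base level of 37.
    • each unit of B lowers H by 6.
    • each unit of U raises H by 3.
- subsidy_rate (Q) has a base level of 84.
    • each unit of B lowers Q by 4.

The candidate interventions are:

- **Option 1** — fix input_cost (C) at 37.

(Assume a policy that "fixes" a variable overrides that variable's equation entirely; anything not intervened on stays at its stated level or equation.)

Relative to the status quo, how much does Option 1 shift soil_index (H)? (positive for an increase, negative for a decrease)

282

Baseline:
  C = 84
  B = 137
  U = 149 − 2·84 − 5·137 = -704
  H = 37 − 6·137 + 3·(-704) = -2897
Option 1 (C := 37):
  C = 37
  B = 137
  U = 149 − 2·37 − 5·137 = -610
  H = 37 − 6·137 + 3·(-610) = -2615
Change in H: -2615 − (-2897) = 282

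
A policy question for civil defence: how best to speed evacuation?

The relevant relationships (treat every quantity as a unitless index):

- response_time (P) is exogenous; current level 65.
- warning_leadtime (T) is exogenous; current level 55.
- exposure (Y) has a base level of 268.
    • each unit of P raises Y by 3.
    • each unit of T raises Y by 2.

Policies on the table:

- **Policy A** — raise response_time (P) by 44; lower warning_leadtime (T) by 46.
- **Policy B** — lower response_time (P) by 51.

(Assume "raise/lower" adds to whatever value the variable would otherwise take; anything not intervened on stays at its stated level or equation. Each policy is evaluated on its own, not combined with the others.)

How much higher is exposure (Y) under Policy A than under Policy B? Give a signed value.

193

Policy A (P + 44, T − 46):
  P = 65 + 44 = 109
  T = 55 − 46 = 9
  Y = 268 + 3·109 + 2·9 = 613
Policy B (P − 51):
  P = 65 − 51 = 14
  T = 55
  Y = 268 + 3·14 + 2·55 = 420
Y: 613 − 420 = 193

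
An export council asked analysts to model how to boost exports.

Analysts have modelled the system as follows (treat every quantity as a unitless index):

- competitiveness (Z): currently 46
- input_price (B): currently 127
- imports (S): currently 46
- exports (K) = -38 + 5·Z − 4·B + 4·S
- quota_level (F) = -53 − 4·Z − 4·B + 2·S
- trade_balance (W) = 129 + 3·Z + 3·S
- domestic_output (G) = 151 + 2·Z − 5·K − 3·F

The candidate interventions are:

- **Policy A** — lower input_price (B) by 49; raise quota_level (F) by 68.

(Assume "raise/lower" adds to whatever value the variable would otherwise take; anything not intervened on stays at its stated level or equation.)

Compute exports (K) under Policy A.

Policy A (B − 49, F + 68):
  Z = 46
  B = 127 − 49 = 78
  S = 46
  K = -38 + 5·46 − 4·78 + 4·46 = 64

64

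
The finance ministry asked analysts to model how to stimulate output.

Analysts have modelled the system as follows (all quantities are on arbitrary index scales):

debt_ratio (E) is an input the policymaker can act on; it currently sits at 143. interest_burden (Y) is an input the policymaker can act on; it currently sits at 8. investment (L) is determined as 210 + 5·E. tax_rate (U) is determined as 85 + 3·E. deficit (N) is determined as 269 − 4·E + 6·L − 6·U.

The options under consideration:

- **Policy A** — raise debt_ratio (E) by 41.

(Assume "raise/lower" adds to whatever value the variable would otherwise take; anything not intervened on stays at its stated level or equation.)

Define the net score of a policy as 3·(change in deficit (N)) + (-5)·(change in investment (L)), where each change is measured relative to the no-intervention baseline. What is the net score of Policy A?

-41

Baseline:
  E = 143
  L = 210 + 5·143 = 925
  U = 85 + 3·143 = 514
  N = 269 − 4·143 + 6·925 − 6·514 = 2163
Policy A (E + 41):
  E = 143 + 41 = 184
  L = 210 + 5·184 = 1130
  U = 85 + 3·184 = 637
  N = 269 − 4·184 + 6·1130 − 6·637 = 2491
ΔN = 2491 − 2163 = 328; ΔL = 1130 − 925 = 205
Score = 3·328 + (-5)·205 = -41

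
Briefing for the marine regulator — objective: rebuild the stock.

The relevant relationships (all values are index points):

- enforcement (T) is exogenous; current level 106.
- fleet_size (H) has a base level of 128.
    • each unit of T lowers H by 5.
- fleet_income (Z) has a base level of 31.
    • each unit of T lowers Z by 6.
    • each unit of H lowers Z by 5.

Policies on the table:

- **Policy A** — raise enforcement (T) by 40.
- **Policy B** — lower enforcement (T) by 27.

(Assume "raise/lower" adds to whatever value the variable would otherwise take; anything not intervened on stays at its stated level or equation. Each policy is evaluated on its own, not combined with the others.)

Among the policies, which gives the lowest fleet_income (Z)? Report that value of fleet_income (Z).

892

Policy A (T + 40):
  T = 106 + 40 = 146
  H = 128 − 5·146 = -602
  Z = 31 − 6·146 − 5·(-602) = 2165
Policy B (T − 27):
  T = 106 − 27 = 79
  H = 128 − 5·79 = -267
  Z = 31 − 6·79 − 5·(-267) = 892
Comparing — Policy A: Z=2165, Policy B: Z=892. Lowest is 892 (Policy B).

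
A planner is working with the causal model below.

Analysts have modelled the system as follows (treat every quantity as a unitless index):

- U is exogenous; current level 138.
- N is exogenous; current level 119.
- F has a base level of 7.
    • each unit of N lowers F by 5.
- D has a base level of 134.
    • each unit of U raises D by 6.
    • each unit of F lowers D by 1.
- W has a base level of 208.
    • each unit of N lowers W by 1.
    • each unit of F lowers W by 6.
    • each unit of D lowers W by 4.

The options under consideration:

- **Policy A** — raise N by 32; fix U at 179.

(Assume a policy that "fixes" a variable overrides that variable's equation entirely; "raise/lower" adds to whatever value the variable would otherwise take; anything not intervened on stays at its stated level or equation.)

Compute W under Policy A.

-3279

Policy A (N + 32, U := 179):
  U = 179
  N = 119 + 32 = 151
  F = 7 − 5·151 = -748
  D = 134 + 6·179 − (-748) = 1956
  W = 208 − 151 − 6·(-748) − 4·1956 = -3279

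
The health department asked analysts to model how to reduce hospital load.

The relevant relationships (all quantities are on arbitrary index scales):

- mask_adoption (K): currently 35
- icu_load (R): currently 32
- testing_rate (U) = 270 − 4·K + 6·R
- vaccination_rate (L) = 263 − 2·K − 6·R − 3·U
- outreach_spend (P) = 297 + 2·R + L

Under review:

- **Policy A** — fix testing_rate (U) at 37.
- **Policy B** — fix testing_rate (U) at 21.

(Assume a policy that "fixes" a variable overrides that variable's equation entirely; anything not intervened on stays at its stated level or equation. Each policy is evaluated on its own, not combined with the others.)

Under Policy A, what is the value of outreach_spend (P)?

251

Policy A (U := 37):
  K = 35
  R = 32
  U = 37
  L = 263 − 2·35 − 6·32 − 3·37 = -110
  P = 297 + 2·32 + (-110) = 251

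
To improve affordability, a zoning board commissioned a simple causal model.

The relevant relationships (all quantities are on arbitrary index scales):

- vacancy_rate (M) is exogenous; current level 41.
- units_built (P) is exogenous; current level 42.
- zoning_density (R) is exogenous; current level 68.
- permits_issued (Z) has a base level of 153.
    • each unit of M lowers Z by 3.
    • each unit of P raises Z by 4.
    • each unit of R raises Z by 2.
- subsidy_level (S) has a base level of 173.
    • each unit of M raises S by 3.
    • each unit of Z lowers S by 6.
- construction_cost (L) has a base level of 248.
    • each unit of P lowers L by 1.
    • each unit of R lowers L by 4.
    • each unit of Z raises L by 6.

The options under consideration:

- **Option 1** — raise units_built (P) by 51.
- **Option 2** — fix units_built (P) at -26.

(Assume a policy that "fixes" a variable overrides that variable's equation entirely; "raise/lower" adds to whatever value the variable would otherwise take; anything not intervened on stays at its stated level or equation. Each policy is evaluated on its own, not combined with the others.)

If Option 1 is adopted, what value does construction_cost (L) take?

3111

Option 1 (P + 51):
  M = 41
  P = 42 + 51 = 93
  R = 68
  Z = 153 − 3·41 + 4·93 + 2·68 = 538
  L = 248 − 93 − 4·68 + 6·538 = 3111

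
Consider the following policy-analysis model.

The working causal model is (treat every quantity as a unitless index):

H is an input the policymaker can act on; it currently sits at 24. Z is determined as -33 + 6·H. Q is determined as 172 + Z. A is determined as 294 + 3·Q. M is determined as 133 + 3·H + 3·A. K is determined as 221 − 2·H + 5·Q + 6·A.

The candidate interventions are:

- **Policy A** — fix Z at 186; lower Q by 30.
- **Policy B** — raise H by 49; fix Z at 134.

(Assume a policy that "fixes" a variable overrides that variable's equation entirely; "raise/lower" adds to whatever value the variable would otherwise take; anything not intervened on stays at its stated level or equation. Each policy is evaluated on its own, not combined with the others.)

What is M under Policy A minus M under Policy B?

51

Policy A (Z := 186, Q − 30):
  H = 24
  Z = 186
  Q = 172 + 186 (−30 from intervention) = 328
  A = 294 + 3·328 = 1278
  M = 133 + 3·24 + 3·1278 = 4039
Policy B (H + 49, Z := 134):
  H = 24 + 49 = 73
  Z = 134
  Q = 172 + 134 = 306
  A = 294 + 3·306 = 1212
  M = 133 + 3·73 + 3·1212 = 3988
M: 4039 − 3988 = 51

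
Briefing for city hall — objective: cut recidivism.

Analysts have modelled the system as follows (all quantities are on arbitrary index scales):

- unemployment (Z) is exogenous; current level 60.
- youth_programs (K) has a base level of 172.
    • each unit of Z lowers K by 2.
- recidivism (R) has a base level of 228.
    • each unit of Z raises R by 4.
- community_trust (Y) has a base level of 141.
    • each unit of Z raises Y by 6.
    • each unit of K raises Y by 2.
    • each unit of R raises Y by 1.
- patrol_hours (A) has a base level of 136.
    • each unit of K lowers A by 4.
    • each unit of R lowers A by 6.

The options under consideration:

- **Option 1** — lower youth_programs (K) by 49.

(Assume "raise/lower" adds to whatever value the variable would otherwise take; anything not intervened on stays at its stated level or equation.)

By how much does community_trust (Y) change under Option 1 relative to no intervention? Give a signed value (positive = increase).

Baseline:
  Z = 60
  K = 172 − 2·60 = 52
  R = 228 + 4·60 = 468
  Y = 141 + 6·60 + 2·52 + 468 = 1073
Option 1 (K − 49):
  Z = 60
  K = 172 − 2·60 (−49 from intervention) = 3
  R = 228 + 4·60 = 468
  Y = 141 + 6·60 + 2·3 + 468 = 975
Change in Y: 975 − 1073 = -98

-98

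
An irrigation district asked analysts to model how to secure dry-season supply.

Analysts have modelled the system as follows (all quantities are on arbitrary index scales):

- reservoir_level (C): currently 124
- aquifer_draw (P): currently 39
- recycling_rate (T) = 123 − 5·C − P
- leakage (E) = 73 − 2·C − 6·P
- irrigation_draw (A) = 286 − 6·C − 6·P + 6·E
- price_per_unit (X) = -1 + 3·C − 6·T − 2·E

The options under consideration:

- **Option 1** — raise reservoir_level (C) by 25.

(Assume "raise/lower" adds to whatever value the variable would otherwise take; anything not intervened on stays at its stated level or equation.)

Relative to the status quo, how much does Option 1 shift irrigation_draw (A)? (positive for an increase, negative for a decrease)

Baseline:
  C = 124
  P = 39
  E = 73 − 2·124 − 6·39 = -409
  A = 286 − 6·124 − 6·39 + 6·(-409) = -3146
Option 1 (C + 25):
  C = 124 + 25 = 149
  P = 39
  E = 73 − 2·149 − 6·39 = -459
  A = 286 − 6·149 − 6·39 + 6·(-459) = -3596
Change in A: -3596 − (-3146) = -450

-450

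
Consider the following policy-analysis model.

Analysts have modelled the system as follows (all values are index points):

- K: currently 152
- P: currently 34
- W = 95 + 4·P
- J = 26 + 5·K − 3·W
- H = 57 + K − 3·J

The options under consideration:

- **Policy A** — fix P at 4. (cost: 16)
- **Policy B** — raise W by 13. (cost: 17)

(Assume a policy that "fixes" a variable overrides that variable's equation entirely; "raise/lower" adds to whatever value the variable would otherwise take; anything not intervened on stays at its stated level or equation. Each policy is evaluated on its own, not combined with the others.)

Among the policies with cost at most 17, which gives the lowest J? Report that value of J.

Policy A (P := 4):
  K = 152
  P = 4
  W = 95 + 4·4 = 111
  J = 26 + 5·152 − 3·111 = 453
Policy B (W + 13):
  K = 152
  P = 34
  W = 95 + 4·34 (+13 from intervention) = 244
  J = 26 + 5·152 − 3·244 = 54
Comparing — Policy A: J=453, Policy B: J=54. Lowest is 54 (Policy B).

54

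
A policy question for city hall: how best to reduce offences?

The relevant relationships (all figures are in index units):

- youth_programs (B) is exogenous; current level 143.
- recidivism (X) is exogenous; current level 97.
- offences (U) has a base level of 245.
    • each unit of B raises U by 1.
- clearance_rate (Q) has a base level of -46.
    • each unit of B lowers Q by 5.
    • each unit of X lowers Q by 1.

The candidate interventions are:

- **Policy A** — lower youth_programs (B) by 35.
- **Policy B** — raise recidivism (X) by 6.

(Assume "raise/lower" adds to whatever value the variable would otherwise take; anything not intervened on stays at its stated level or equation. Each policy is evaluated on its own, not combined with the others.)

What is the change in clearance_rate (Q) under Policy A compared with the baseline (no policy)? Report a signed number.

175

Baseline:
  B = 143
  X = 97
  Q = -46 − 5·143 − 97 = -858
Policy A (B − 35):
  B = 143 − 35 = 108
  X = 97
  Q = -46 − 5·108 − 97 = -683
Change in Q: -683 − (-858) = 175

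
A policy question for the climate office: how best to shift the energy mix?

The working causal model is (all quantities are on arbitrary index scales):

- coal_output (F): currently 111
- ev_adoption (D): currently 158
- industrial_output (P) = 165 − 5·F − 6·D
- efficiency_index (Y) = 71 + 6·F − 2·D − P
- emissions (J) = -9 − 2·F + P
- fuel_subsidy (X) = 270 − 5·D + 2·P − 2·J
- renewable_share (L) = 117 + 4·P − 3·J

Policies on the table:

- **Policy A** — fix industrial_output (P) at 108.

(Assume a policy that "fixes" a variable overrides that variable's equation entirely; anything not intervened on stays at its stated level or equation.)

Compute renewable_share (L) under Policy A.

918

Policy A (P := 108):
  F = 111
  D = 158
  P = 108
  J = -9 − 2·111 + 108 = -123
  L = 117 + 4·108 − 3·(-123) = 918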